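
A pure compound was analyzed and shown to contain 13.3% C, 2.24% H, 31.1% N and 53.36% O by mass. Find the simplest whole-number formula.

Assume 100 g: 13.3 g C, 2.24 g H, 31.1 g N, 53.36 g O.
C: 13.3 g ÷ 12.01 g/mol = 1.107 mol
H: 2.24 g ÷ 1.008 g/mol = 2.222 mol
N: 31.1 g ÷ 14.01 g/mol = 2.22 mol
O: 53.36 g ÷ 16.00 g/mol = 3.335 mol
Smallest is C at 1.107 mol; normalising gives C 1.000, H 2.007, N 2.005, O 3.012
→ CH2N2O3

CH2N2O3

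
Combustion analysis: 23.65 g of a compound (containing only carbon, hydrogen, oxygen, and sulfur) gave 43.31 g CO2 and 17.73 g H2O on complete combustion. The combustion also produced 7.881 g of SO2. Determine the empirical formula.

C8H16O3S

mol C = 43.31 / 44.01 = 0.9841; mass C = 0.9841 × 12.01 = 11.82 g
mol H = 2 × (17.73 / 18.02) = 1.968; mass H = 1.968 × 1.008 = 1.984 g
mol S = 7.881 / 64.07 = 0.1230; mass S = 3.945 g
mass O = 23.65 − (17.75) = 5.903 g → mol O = 0.3689
Divide by the smallest (0.123 mol S): C 8.000, H 15.998, O 2.999, S 1.000
≈ 8:16:3:1 → C8H16O3S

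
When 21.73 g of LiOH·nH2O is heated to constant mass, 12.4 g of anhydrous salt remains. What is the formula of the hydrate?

Mass of water lost = 21.73 − 12.4 = 9.33 g → 9.33 / 18.02 = 0.5178 mol H2O
Molar mass of LiOH = 23.95 g/mol → mol LiOH = 12.4 / 23.95 = 0.5178
n = 0.5178 / 0.5178 = 1.00 ≈ 1 → LiOH·H2O

LiOH·H2O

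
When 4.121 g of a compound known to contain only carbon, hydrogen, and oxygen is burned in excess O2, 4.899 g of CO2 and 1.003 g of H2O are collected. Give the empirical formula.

mol C = 4.899 / 44.01 = 0.1113; mass C = 0.1113 × 12.01 = 1.337 g
mol H = 2 × (1.003 / 18.02) = 0.1113; mass H = 0.1113 × 1.008 = 0.1122 g
mass O = 4.121 − (1.449) = 2.672 g → mol O = 0.1670
Divide by the smallest (0.1113 mol C): C 1.000, H 1.000, O 1.500
Scaling by 2: C 2.00, H 2.00, O 3.00 → C2H2O3

C2H2O3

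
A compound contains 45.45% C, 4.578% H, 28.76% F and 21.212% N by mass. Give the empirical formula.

C5H6F2N2

Assume 100 g: 45.45 g C, 4.578 g H, 28.76 g F, 21.212 g N.
C: 45.45 g ÷ 12.01 g/mol = 3.784 mol
H: 4.578 g ÷ 1.008 g/mol = 4.542 mol
F: 28.76 g ÷ 19.00 g/mol = 1.514 mol
N: 21.212 g ÷ 14.01 g/mol = 1.514 mol
Divide by the smallest (1.514 mol F): C 2.500, H 3.000, F 1.000, N 1.000
Multiply by 2: C 5.00, H 6.00, F 2.00, N 2.00 → C5H6F2N2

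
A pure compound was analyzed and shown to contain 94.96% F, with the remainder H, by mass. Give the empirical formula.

Assume 100 g: 94.96 g F, 5.04 g H.
F: 94.96 g ÷ 19.00 g/mol = 4.998 mol
H: 5.04 g ÷ 1.008 g/mol = 5 mol
Smallest is F at 4.998 mol; normalising gives F 1.000, H 1.000
→ FH

FH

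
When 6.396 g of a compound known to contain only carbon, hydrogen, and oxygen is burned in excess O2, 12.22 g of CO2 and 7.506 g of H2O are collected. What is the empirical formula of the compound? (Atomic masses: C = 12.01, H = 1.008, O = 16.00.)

mol C = 12.22 / 44.01 = 0.2777; mass C = 0.2777 × 12.01 = 3.335 g
mol H = 2 × (7.506 / 18.02) = 0.8331; mass H = 0.8331 × 1.008 = 0.8397 g
mass O = 6.396 − (4.174) = 2.222 g → mol O = 0.1388
Smallest is O at 0.1388 mol; normalising gives C 2.000, H 6.000, O 1.000
Ratio ≈ 2:6:1, so the empirical formula is C2H6O

C2H6O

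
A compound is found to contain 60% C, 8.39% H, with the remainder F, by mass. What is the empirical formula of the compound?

C3H5F

Assume 100 g: 60 g C, 8.39 g H, 31.61 g F.
C: 60 g ÷ 12.01 g/mol = 4.996 mol
H: 8.39 g ÷ 1.008 g/mol = 8.323 mol
F: 31.61 g ÷ 19.00 g/mol = 1.664 mol
Smallest is F at 1.664 mol; normalising gives C 3.003, H 5.003, F 1.000
≈ 3:5:1 → C3H5F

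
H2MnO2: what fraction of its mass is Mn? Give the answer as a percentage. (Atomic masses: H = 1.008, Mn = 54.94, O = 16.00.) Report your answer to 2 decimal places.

Molar mass = 2(1.008) + 1(54.94) + 2(16.00) = 88.956 g/mol
Mass of Mn per mole = 1 × 54.94 = 54.940 g
% Mn = 54.940 / 88.956 × 100 = 61.76%

61.76%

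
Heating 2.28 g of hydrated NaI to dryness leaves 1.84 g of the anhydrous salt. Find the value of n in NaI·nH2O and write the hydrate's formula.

Mass of water lost = 2.28 − 1.84 = 0.44 g → 0.44 / 18.02 = 0.02442 mol H2O
Molar mass of NaI = 149.89 g/mol → mol NaI = 1.84 / 149.89 = 0.01228
n = 0.02442 / 0.01228 = 1.99 ≈ 2 → NaI·2H2O

NaI·2H2O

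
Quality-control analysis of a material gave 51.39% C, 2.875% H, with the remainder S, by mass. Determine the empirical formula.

Assume 100 g: 51.39 g C, 2.875 g H, 45.735 g S.
n(C) = 51.39/12.01 = 4.279, n(H) = 2.875/1.008 = 2.852, n(S) = 45.735/32.07 = 1.426
Ratios (÷ 1.426): C 3.000, H 2.000, S 1.000
≈ 3:2:1 → C3H2S

C3H2S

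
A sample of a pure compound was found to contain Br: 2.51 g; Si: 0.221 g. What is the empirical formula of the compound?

Br: 2.51 g ÷ 79.90 g/mol = 0.03141 mol
Si: 0.221 g ÷ 28.09 g/mol = 0.007868 mol
Smallest is Si at 0.007868 mol; normalising gives Br 3.993, Si 1.000
→ Br4Si

Br4Si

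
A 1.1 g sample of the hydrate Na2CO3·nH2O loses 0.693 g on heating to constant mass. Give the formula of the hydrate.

Mass of anhydrous Na2CO3 = 1.1 − 0.693 = 0.407 g
mol H2O = 0.693 / 18.02 = 0.03846
Molar mass of Na2CO3 = 105.99 g/mol → mol Na2CO3 = 0.407 / 105.99 = 0.00384
n = 0.03846 / 0.00384 = 10.01 ≈ 10 → Na2CO3·10H2O

Na2CO3·10H2O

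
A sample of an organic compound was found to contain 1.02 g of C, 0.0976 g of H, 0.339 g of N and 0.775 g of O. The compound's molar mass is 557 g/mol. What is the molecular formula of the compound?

n(C) = 1.02/12.01 = 0.08493, n(H) = 0.0976/1.008 = 0.09683, n(N) = 0.339/14.01 = 0.0242, n(O) = 0.775/16.00 = 0.04844
Ratios (÷ 0.0242): C 3.510, H 4.002, N 1.000, O 2.002
Multiply by 2: C 7.02, H 8.00, N 2.00, O 4.00 → C7H8N2O4
Empirical-formula mass = 184.15 g/mol
n = 557 / 184.15 = 3.02 ≈ 3
Molecular formula = (C7H8N2O4)×3 = C21H24N6O12

C21H24N6O12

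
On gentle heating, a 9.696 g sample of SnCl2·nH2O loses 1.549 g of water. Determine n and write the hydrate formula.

Mass of anhydrous SnCl2 = 9.696 − 1.549 = 8.147 g
mol H2O = 1.549 / 18.02 = 0.08596
Molar mass of SnCl2 = 189.61 g/mol → mol SnCl2 = 8.147 / 189.61 = 0.04297
n = 0.08596 / 0.04297 = 2.00 ≈ 2 → SnCl2·2H2O

SnCl2·2H2O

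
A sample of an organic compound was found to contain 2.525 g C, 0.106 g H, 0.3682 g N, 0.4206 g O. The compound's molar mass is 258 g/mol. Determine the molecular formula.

C16H8N2O2

C: 2.525 g ÷ 12.01 g/mol = 0.2102 mol
H: 0.106 g ÷ 1.008 g/mol = 0.1052 mol
N: 0.3682 g ÷ 14.01 g/mol = 0.02628 mol
O: 0.4206 g ÷ 16.00 g/mol = 0.02629 mol
Ratios (÷ 0.02628): C 8.000, H 4.001, N 1.000, O 1.000
→ C8H4NO
Empirical-formula mass = 130.12 g/mol
n = 258 / 130.12 = 1.98 ≈ 2
Molecular formula = (C8H4NO)×2 = C16H8N2O2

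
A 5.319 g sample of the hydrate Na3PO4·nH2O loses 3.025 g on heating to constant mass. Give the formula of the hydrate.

Mass of anhydrous Na3PO4 = 5.319 − 3.025 = 2.294 g
mol H2O = 3.025 / 18.02 = 0.1679
Molar mass of Na3PO4 = 163.94 g/mol → mol Na3PO4 = 2.294 / 163.94 = 0.01399
n = 0.1679 / 0.01399 = 12.00 ≈ 12 → Na3PO4·12H2O

Na3PO4·12H2O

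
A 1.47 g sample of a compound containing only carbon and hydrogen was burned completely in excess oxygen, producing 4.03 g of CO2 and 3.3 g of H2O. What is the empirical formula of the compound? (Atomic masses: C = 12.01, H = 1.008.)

mol C = 4.03 / 44.01 = 0.09157; mass C = 0.09157 × 12.01 = 1.100 g
mol H = 2 × (3.3 / 18.02) = 0.3663; mass H = 0.3663 × 1.008 = 0.3692 g
Ratios (÷ 0.09157): C 1.000, H 4.000
Ratio ≈ 1:4, so the empirical formula is CH4

CH4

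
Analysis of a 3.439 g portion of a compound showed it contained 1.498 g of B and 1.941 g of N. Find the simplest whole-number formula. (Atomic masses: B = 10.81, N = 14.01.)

BN

B: 1.498 g ÷ 10.81 g/mol = 0.1386 mol
N: 1.941 g ÷ 14.01 g/mol = 0.1385 mol
Smallest is N at 0.1385 mol; normalising gives B 1.000, N 1.000
Ratio ≈ 1:1, so the empirical formula is BN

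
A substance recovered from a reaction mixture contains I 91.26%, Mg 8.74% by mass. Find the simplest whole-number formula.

Assume 100 g: 91.26 g I, 8.74 g Mg.
Moles — I: 91.26 / 126.90 = 0.7191 mol; Mg: 8.74 / 24.31 = 0.3595 mol
Ratios (÷ 0.3595): I 2.000, Mg 1.000
Ratio ≈ 2:1, so the empirical formula is I2Mg

I2Mg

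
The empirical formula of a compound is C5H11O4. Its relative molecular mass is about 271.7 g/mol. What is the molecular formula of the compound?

C10H22O8

Empirical-formula mass = 135.14 g/mol
n = 271.7 / 135.14 = 2.01 ≈ 2
Molecular formula = (C5H11O4)2 = C10H22O8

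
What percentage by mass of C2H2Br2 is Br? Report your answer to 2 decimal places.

Molar mass = 2(12.01) + 2(1.008) + 2(79.90) = 185.836 g/mol
Mass of Br per mole = 2 × 79.90 = 159.800 g
% Br = 159.800 / 185.836 × 100 = 85.99%

85.99%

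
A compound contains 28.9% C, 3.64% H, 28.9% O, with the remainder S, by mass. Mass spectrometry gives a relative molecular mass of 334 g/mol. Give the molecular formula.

C8H12O6S4

Assume 100 g: 28.9 g C, 3.64 g H, 28.9 g O, 38.56 g S.
n(C) = 28.9/12.01 = 2.406, n(H) = 3.64/1.008 = 3.611, n(O) = 28.9/16.00 = 1.806, n(S) = 38.56/32.07 = 1.202
Smallest is S at 1.202 mol; normalising gives C 2.001, H 3.003, O 1.502, S 1.000
×2: C 4.00, H 6.01, O 3.00, S 2.00 → C4H6O3S2
Empirical-formula mass = 166.23 g/mol
n = 334 / 166.23 = 2.01 ≈ 2
Molecular formula = (C4H6O3S2)×2 = C8H12O6S4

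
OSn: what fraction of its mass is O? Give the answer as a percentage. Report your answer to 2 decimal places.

Molar mass = 1(16.00) + 1(118.71) = 134.710 g/mol
Mass of O per mole = 1 × 16.00 = 16.000 g
% O = 16.000 / 134.710 × 100 = 11.88%

11.88%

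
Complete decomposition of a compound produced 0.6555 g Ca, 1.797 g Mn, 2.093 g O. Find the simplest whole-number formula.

Ca: 0.6555 g ÷ 40.08 g/mol = 0.01635 mol
Mn: 1.797 g ÷ 54.94 g/mol = 0.03271 mol
O: 2.093 g ÷ 16.00 g/mol = 0.1308 mol
Ratios (÷ 0.01635): Ca 1.000, Mn 2.000, O 7.998
→ CaMn2O8

CaMn2O8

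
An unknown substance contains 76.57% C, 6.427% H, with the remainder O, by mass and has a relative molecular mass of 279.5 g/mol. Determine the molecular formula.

Assume 100 g: 76.57 g C, 6.427 g H, 17.003 g O.
Moles — C: 76.57 / 12.01 = 6.376 mol; H: 6.427 / 1.008 = 6.376 mol; O: 17.003 / 16.00 = 1.063 mol
Divide by the smallest (1.063 mol O): C 5.999, H 6.000, O 1.000
→ C6H6O
Empirical-formula mass = 94.11 g/mol
n = 279.5 / 94.11 = 2.97 ≈ 3
Molecular formula = (C6H6O)×3 = C18H18O3

C18H18O3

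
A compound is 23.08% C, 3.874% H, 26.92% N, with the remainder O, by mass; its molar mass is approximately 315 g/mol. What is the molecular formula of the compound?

C6H12N6O9

Assume 100 g: 23.08 g C, 3.874 g H, 26.92 g N, 46.126 g O.
n(C) = 23.08/12.01 = 1.922, n(H) = 3.874/1.008 = 3.843, n(N) = 26.92/14.01 = 1.921, n(O) = 46.126/16.00 = 2.883
Ratios (÷ 1.921): C 1.000, H 2.000, N 1.000, O 1.500
Multiply by 2: C 2.00, H 4.00, N 2.00, O 3.00 → C2H4N2O3
Empirical-formula mass = 104.07 g/mol
n = 315 / 104.07 = 3.03 ≈ 3
Molecular formula = (C2H4N2O3)×3 = C6H12N6O9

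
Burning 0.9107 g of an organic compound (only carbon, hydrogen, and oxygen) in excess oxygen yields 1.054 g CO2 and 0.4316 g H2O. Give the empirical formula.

mol C = 1.054 / 44.01 = 0.02395; mass C = 0.02395 × 12.01 = 0.2876 g
mol H = 2 × (0.4316 / 18.02) = 0.04790; mass H = 0.04790 × 1.008 = 0.04829 g
mass O = 0.9107 − (0.3359) = 0.5748 g → mol O = 0.03592
Ratios (÷ 0.02395): C 1.000, H 2.000, O 1.500
Multiply by 2: C 2.00, H 4.00, O 3.00 → C2H4O3

C2H4O3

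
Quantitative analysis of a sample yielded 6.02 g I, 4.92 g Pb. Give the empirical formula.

Moles — I: 6.02 / 126.90 = 0.04744 mol; Pb: 4.92 / 207.2 = 0.02375 mol
Divide by the smallest (0.02375 mol Pb): I 1.998, Pb 1.000
≈ 2:1 → I2Pb

I2Pb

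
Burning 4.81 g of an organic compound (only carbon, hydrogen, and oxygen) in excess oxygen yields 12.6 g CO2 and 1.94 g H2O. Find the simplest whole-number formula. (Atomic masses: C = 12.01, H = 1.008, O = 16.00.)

mol C = 12.6 / 44.01 = 0.2863; mass C = 0.2863 × 12.01 = 3.438 g
mol H = 2 × (1.94 / 18.02) = 0.2153; mass H = 0.2153 × 1.008 = 0.2170 g
mass O = 4.81 − (3.655) = 1.155 g → mol O = 0.07216
Smallest is O at 0.07216 mol; normalising gives C 3.968, H 2.984, O 1.000
Ratio ≈ 4:3:1, so the empirical formula is C4H3O

C4H3O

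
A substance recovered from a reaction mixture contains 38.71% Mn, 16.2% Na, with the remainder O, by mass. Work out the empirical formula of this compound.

Assume 100 g: 38.71 g Mn, 16.2 g Na, 45.09 g O.
n(Mn) = 38.71/54.94 = 0.7046, n(Na) = 16.2/22.99 = 0.7047, n(O) = 45.09/16.00 = 2.818
Ratios (÷ 0.7046): Mn 1.000, Na 1.000, O 4.000
≈ 1:1:4 → MnNaO4

MnNaO4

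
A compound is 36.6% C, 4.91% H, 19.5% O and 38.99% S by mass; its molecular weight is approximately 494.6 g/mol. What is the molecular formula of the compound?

C15H24O6S6

Assume 100 g: 36.6 g C, 4.91 g H, 19.5 g O, 38.99 g S.
Moles — C: 36.6 / 12.01 = 3.047 mol; H: 4.91 / 1.008 = 4.871 mol; O: 19.5 / 16.00 = 1.219 mol; S: 38.99 / 32.07 = 1.216 mol
Ratios (÷ 1.216): C 2.507, H 4.007, O 1.002, S 1.000
×2: C 5.01, H 8.01, O 2.00, S 2.00 → C5H8O2S2
Empirical-formula mass = 164.25 g/mol
n = 494.6 / 164.25 = 3.01 ≈ 3
Molecular formula = (C5H8O2S2)×3 = C15H24O6S6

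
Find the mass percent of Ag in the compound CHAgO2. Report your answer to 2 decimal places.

70.55%

Molar mass = 1(12.01) + 1(1.008) + 1(107.87) + 2(16.00) = 152.888 g/mol
Mass of Ag per mole = 1 × 107.87 = 107.870 g
% Ag = 107.870 / 152.888 × 100 = 70.55%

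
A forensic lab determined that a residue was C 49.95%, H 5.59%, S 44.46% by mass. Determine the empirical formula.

C3H4S

Assume 100 g: 49.95 g C, 5.59 g H, 44.46 g S.
n(C) = 49.95/12.01 = 4.159, n(H) = 5.59/1.008 = 5.546, n(S) = 44.46/32.07 = 1.386
Smallest is S at 1.386 mol; normalising gives C 3.000, H 4.000, S 1.000
≈ 3:4:1 → C3H4S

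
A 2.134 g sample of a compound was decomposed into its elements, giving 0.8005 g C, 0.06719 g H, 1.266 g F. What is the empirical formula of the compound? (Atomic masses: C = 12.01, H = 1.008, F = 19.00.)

n(C) = 0.8005/12.01 = 0.06665, n(H) = 0.06719/1.008 = 0.06666, n(F) = 1.266/19.00 = 0.06663
Divide by the smallest (0.06663 mol F): C 1.000, H 1.000, F 1.000
Ratio ≈ 1:1:1, so the empirical formula is CHF

CHF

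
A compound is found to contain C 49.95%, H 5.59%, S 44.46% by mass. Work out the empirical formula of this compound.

Assume 100 g: 49.95 g C, 5.59 g H, 44.46 g S.
Moles — C: 49.95 / 12.01 = 4.159 mol; H: 5.59 / 1.008 = 5.546 mol; S: 44.46 / 32.07 = 1.386 mol
Smallest is S at 1.386 mol; normalising gives C 3.000, H 4.000, S 1.000
≈ 3:4:1 → C3H4S

C3H4S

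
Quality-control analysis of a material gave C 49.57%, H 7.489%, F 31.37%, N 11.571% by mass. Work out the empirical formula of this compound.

Assume 100 g: 49.57 g C, 7.489 g H, 31.37 g F, 11.571 g N.
Moles — C: 49.57 / 12.01 = 4.127 mol; H: 7.489 / 1.008 = 7.43 mol; F: 31.37 / 19.00 = 1.651 mol; N: 11.571 / 14.01 = 0.8259 mol
Ratios (÷ 0.8259): C 4.997, H 8.996, F 1.999, N 1.000
Ratio ≈ 5:9:2:1, so the empirical formula is C5H9F2N

C5H9F2N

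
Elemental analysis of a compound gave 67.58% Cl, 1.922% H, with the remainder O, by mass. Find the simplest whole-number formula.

ClHO

Assume 100 g: 67.58 g Cl, 1.922 g H, 30.498 g O.
Moles — Cl: 67.58 / 35.45 = 1.906 mol; H: 1.922 / 1.008 = 1.907 mol; O: 30.498 / 16.00 = 1.906 mol
Ratios (÷ 1.906): Cl 1.000, H 1.000, O 1.000
Ratio ≈ 1:1:1, so the empirical formula is ClHO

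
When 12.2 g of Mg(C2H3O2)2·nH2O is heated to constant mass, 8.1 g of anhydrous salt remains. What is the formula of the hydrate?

Mass of water lost = 12.2 − 8.1 = 4.1 g → 4.1 / 18.02 = 0.2275 mol H2O
Molar mass of Mg(C2H3O2)2 = 142.40 g/mol → mol Mg(C2H3O2)2 = 8.1 / 142.40 = 0.05688
n = 0.2275 / 0.05688 = 4.00 ≈ 4 → Mg(C2H3O2)2·4H2O

Mg(C2H3O2)2·4H2O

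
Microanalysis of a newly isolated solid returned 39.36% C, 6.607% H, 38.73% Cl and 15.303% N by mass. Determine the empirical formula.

Assume 100 g: 39.36 g C, 6.607 g H, 38.73 g Cl, 15.303 g N.
Moles — C: 39.36 / 12.01 = 3.277 mol; H: 6.607 / 1.008 = 6.555 mol; Cl: 38.73 / 35.45 = 1.093 mol; N: 15.303 / 14.01 = 1.092 mol
Ratios (÷ 1.092): C 3.000, H 6.001, Cl 1.000, N 1.000
→ C3H6ClN

C3H6ClN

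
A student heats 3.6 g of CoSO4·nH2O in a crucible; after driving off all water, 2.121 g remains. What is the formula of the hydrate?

Mass of water lost = 3.6 − 2.121 = 1.479 g → 1.479 / 18.02 = 0.08208 mol H2O
Molar mass of CoSO4 = 155.00 g/mol → mol CoSO4 = 2.121 / 155.00 = 0.01368
n = 0.08208 / 0.01368 = 6.00 ≈ 6 → CoSO4·6H2O

CoSO4·6H2O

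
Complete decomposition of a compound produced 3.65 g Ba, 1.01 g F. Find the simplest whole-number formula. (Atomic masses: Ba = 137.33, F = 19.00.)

n(Ba) = 3.65/137.33 = 0.02658, n(F) = 1.01/19.00 = 0.05316
Ratios (÷ 0.02658): Ba 1.000, F 2.000
≈ 1:2 → BaF2

BaF2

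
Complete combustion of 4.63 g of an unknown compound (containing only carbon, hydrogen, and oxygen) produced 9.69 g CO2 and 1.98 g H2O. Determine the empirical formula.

C2H2O

mol C = 9.69 / 44.01 = 0.2202; mass C = 0.2202 × 12.01 = 2.644 g
mol H = 2 × (1.98 / 18.02) = 0.2198; mass H = 0.2198 × 1.008 = 0.2215 g
mass O = 4.63 − (2.866) = 1.764 g → mol O = 0.1103
Ratios (÷ 0.1103): C 1.997, H 1.993, O 1.000
≈ 2:2:1 → C2H2O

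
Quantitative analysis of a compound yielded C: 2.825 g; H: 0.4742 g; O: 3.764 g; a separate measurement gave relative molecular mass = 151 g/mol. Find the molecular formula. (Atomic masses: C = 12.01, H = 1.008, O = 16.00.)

C: 2.825 g ÷ 12.01 g/mol = 0.2352 mol
H: 0.4742 g ÷ 1.008 g/mol = 0.4704 mol
O: 3.764 g ÷ 16.00 g/mol = 0.2352 mol
Ratios (÷ 0.2352): C 1.000, H 2.000, O 1.000
→ CH2O
Empirical-formula mass = 30.03 g/mol
n = 151 / 30.03 = 5.03 ≈ 5
Molecular formula = (CH2O)×5 = C5H10O5

C5H10O5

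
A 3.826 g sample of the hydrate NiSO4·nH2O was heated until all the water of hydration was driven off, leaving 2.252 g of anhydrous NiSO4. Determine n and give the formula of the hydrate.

NiSO4·6H2O

Mass of water lost = 3.826 − 2.252 = 1.574 g → 1.574 / 18.02 = 0.08735 mol H2O
Molar mass of NiSO4 = 154.76 g/mol → mol NiSO4 = 2.252 / 154.76 = 0.01455
n = 0.08735 / 0.01455 = 6.00 ≈ 6 → NiSO4·6H2O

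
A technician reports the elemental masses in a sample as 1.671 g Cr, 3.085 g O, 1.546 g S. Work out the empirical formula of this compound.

Cr2O12S3

Moles — Cr: 1.671 / 52.00 = 0.03213 mol; O: 3.085 / 16.00 = 0.1928 mol; S: 1.546 / 32.07 = 0.04821 mol
Ratios (÷ 0.03213): Cr 1.000, O 6.000, S 1.500
Multiply by 2: Cr 2.00, O 12.00, S 3.00 → Cr2O12S3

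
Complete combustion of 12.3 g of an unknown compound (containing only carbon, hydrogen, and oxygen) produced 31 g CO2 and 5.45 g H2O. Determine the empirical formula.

mol C = 31 / 44.01 = 0.7044; mass C = 0.7044 × 12.01 = 8.460 g
mol H = 2 × (5.45 / 18.02) = 0.6049; mass H = 0.6049 × 1.008 = 0.6097 g
mass O = 12.3 − (9.069) = 3.231 g → mol O = 0.2019
Ratios (÷ 0.2019): C 3.489, H 2.996, O 1.000
×2: C 6.98, H 5.99, O 2.00 → C7H6O2

C7H6O2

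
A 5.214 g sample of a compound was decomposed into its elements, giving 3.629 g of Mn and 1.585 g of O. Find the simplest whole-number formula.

n(Mn) = 3.629/54.94 = 0.06605, n(O) = 1.585/16.00 = 0.09906
Ratios (÷ 0.06605): Mn 1.000, O 1.500
×2: Mn 2.00, O 3.00 → Mn2O3

Mn2O3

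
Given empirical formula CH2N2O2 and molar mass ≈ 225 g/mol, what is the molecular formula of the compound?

C3H6N6O6

Empirical-formula mass = 74.05 g/mol
n = 225 / 74.05 = 3.04 ≈ 3
Molecular formula = (CH2N2O2)3 = C3H6N6O6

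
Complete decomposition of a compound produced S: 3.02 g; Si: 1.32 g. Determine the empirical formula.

Moles — S: 3.02 / 32.07 = 0.09417 mol; Si: 1.32 / 28.09 = 0.04699 mol
Ratios (÷ 0.04699): S 2.004, Si 1.000
→ S2Si

S2Si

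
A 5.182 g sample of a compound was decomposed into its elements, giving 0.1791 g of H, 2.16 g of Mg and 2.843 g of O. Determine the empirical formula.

H2MgO2

H: 0.1791 g ÷ 1.008 g/mol = 0.1777 mol
Mg: 2.16 g ÷ 24.31 g/mol = 0.08885 mol
O: 2.843 g ÷ 16.00 g/mol = 0.1777 mol
Ratios (÷ 0.08885): H 2.000, Mg 1.000, O 2.000
≈ 2:1:2 → H2MgO2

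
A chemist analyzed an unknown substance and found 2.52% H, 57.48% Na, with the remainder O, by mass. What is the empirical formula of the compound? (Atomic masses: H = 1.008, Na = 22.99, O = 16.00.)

Assume 100 g: 2.52 g H, 57.48 g Na, 40 g O.
Moles — H: 2.52 / 1.008 = 2.5 mol; Na: 57.48 / 22.99 = 2.5 mol; O: 40 / 16.00 = 2.5 mol
Ratios (÷ 2.5): H 1.000, Na 1.000, O 1.000
→ HNaO

HNaO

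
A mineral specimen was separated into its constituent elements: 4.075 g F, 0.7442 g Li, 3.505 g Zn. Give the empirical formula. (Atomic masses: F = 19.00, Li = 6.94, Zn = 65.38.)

n(F) = 4.075/19.00 = 0.2145, n(Li) = 0.7442/6.94 = 0.1072, n(Zn) = 3.505/65.38 = 0.05361
Smallest is Zn at 0.05361 mol; normalising gives F 4.001, Li 2.000, Zn 1.000
≈ 4:2:1 → F4Li2Zn

F4Li2Zn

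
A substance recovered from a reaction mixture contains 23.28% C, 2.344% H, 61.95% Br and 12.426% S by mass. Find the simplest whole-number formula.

Assume 100 g: 23.28 g C, 2.344 g H, 61.95 g Br, 12.426 g S.
Moles — C: 23.28 / 12.01 = 1.938 mol; H: 2.344 / 1.008 = 2.325 mol; Br: 61.95 / 79.90 = 0.7753 mol; S: 12.426 / 32.07 = 0.3875 mol
Divide by the smallest (0.3875 mol S): C 5.003, H 6.002, Br 2.001, S 1.000
≈ 5:6:2:1 → C5H6Br2S

C5H6Br2S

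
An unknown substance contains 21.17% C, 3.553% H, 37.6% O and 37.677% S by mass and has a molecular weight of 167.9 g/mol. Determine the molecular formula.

Assume 100 g: 21.17 g C, 3.553 g H, 37.6 g O, 37.677 g S.
C: 21.17 g ÷ 12.01 g/mol = 1.763 mol
H: 3.553 g ÷ 1.008 g/mol = 3.525 mol
O: 37.6 g ÷ 16.00 g/mol = 2.35 mol
S: 37.677 g ÷ 32.07 g/mol = 1.175 mol
Ratios (÷ 1.175): C 1.500, H 3.000, O 2.000, S 1.000
×2: C 3.00, H 6.00, O 4.00, S 2.00 → C3H6O4S2
Empirical-formula mass = 170.22 g/mol
n = 167.9 / 170.22 = 0.99 ≈ 1
Molecular formula = empirical formula = C3H6O4S2

C3H6O4S2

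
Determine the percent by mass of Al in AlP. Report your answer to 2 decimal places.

Molar mass = 1(26.98) + 1(30.97) = 57.950 g/mol
Mass of Al per mole = 1 × 26.98 = 26.980 g
% Al = 26.980 / 57.950 × 100 = 46.56%

46.56%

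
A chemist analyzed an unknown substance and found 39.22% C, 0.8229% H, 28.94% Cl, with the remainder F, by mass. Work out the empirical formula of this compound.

Assume 100 g: 39.22 g C, 0.8229 g H, 28.94 g Cl, 31.017 g F.
Moles — C: 39.22 / 12.01 = 3.266 mol; H: 0.8229 / 1.008 = 0.8164 mol; Cl: 28.94 / 35.45 = 0.8164 mol; F: 31.017 / 19.00 = 1.632 mol
Divide by the smallest (0.8164 mol Cl): C 4.000, H 1.000, Cl 1.000, F 2.000
Ratio ≈ 4:1:1:2, so the empirical formula is C4HClF2

C4HClF2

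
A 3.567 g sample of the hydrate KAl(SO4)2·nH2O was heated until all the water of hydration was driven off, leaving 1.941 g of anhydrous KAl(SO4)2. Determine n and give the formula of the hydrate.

KAl(SO4)2·12H2O

Mass of water lost = 3.567 − 1.941 = 1.626 g → 1.626 / 18.02 = 0.09023 mol H2O
Molar mass of KAl(SO4)2 = 258.22 g/mol → mol KAl(SO4)2 = 1.941 / 258.22 = 0.007517
n = 0.09023 / 0.007517 = 12.00 ≈ 12 → KAl(SO4)2·12H2O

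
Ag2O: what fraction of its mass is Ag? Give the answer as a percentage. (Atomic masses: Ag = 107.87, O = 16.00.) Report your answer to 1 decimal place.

93.1%

Molar mass = 2(107.87) + 1(16.00) = 231.740 g/mol
Mass of Ag per mole = 2 × 107.87 = 215.740 g
% Ag = 215.740 / 231.740 × 100 = 93.1%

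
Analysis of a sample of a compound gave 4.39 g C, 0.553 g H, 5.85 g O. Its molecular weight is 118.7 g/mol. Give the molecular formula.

C4H6O4

n(C) = 4.39/12.01 = 0.3655, n(H) = 0.553/1.008 = 0.5486, n(O) = 5.85/16.00 = 0.3656
Smallest is C at 0.3655 mol; normalising gives C 1.000, H 1.501, O 1.000
Multiply by 2: C 2.00, H 3.00, O 2.00 → C2H3O2
Empirical-formula mass = 59.04 g/mol
n = 118.7 / 59.04 = 2.01 ≈ 2
Molecular formula = (C2H3O2)×2 = C4H6O4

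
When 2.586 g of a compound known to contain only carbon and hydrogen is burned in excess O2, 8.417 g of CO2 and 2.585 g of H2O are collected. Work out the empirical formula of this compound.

mol C = 8.417 / 44.01 = 0.1913; mass C = 0.1913 × 12.01 = 2.297 g
mol H = 2 × (2.585 / 18.02) = 0.2869; mass H = 0.2869 × 1.008 = 0.2892 g
Divide by the smallest (0.1913 mol C): C 1.000, H 1.500
Multiply by 2: C 2.00, H 3.00 → C2H3

C2H3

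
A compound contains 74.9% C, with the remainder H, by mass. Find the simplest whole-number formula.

Assume 100 g: 74.9 g C, 25.1 g H.
Moles — C: 74.9 / 12.01 = 6.236 mol; H: 25.1 / 1.008 = 24.9 mol
Divide by the smallest (6.236 mol C): C 1.000, H 3.993
Ratio ≈ 1:4, so the empirical formula is CH4

CH4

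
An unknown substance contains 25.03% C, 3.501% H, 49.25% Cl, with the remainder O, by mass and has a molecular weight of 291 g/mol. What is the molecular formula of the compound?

C6H10Cl4O4

Assume 100 g: 25.03 g C, 3.501 g H, 49.25 g Cl, 22.219 g O.
C: 25.03 g ÷ 12.01 g/mol = 2.084 mol
H: 3.501 g ÷ 1.008 g/mol = 3.473 mol
Cl: 49.25 g ÷ 35.45 g/mol = 1.389 mol
O: 22.219 g ÷ 16.00 g/mol = 1.389 mol
Ratios (÷ 1.389): C 1.501, H 2.501, Cl 1.000, O 1.000
Scaling by 2: C 3.00, H 5.00, Cl 2.00, O 2.00 → C3H5Cl2O2
Empirical-formula mass = 143.97 g/mol
n = 291 / 143.97 = 2.02 ≈ 2
Molecular formula = (C3H5Cl2O2)×2 = C6H10Cl4O4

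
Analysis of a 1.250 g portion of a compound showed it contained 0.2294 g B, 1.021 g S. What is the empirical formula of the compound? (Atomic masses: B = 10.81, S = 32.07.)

n(B) = 0.2294/10.81 = 0.02122, n(S) = 1.021/32.07 = 0.03184
Divide by the smallest (0.02122 mol B): B 1.000, S 1.500
Scaling by 2: B 2.00, S 3.00 → B2S3

B2S3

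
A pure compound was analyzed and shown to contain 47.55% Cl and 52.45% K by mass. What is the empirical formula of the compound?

ClK

Assume 100 g: 47.55 g Cl, 52.45 g K.
Cl: 47.55 g ÷ 35.45 g/mol = 1.341 mol
K: 52.45 g ÷ 39.10 g/mol = 1.341 mol
Divide by the smallest (1.341 mol Cl): Cl 1.000, K 1.000
→ ClK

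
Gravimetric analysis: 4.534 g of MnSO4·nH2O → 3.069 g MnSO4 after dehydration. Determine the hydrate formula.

Mass of water lost = 4.534 − 3.069 = 1.465 g → 1.465 / 18.02 = 0.0813 mol H2O
Molar mass of MnSO4 = 151.01 g/mol → mol MnSO4 = 3.069 / 151.01 = 0.02032
n = 0.0813 / 0.02032 = 4.00 ≈ 4 → MnSO4·4H2O

MnSO4·4H2O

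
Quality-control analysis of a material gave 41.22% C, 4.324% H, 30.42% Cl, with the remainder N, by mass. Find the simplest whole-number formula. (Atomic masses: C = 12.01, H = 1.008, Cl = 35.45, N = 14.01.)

C4H5ClN2

Assume 100 g: 41.22 g C, 4.324 g H, 30.42 g Cl, 24.036 g N.
Moles — C: 41.22 / 12.01 = 3.432 mol; H: 4.324 / 1.008 = 4.29 mol; Cl: 30.42 / 35.45 = 0.8581 mol; N: 24.036 / 14.01 = 1.716 mol
Divide by the smallest (0.8581 mol Cl): C 4.000, H 4.999, Cl 1.000, N 1.999
→ C4H5ClN2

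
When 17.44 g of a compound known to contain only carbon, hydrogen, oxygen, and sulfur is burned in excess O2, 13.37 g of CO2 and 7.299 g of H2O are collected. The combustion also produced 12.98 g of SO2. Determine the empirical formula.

mol C = 13.37 / 44.01 = 0.3038; mass C = 0.3038 × 12.01 = 3.649 g
mol H = 2 × (7.299 / 18.02) = 0.8101; mass H = 0.8101 × 1.008 = 0.8166 g
mol S = 12.98 / 64.07 = 0.2026; mass S = 6.497 g
mass O = 17.44 − (10.96) = 6.478 g → mol O = 0.4049
Divide by the smallest (0.2026 mol S): C 1.500, H 3.999, O 1.998, S 1.000
×2: C 3.00, H 8.00, O 4.00, S 2.00 → C3H8O4S2

C3H8O4S2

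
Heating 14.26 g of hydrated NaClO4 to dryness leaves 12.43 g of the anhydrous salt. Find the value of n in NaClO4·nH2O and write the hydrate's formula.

NaClO4·H2O

Mass of water lost = 14.26 − 12.43 = 1.83 g → 1.83 / 18.02 = 0.1016 mol H2O
Molar mass of NaClO4 = 122.44 g/mol → mol NaClO4 = 12.43 / 122.44 = 0.1015
n = 0.1016 / 0.1015 = 1.00 ≈ 1 → NaClO4·H2O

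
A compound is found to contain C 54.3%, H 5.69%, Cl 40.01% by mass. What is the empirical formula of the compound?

C4H5Cl

Assume 100 g: 54.3 g C, 5.69 g H, 40.01 g Cl.
C: 54.3 g ÷ 12.01 g/mol = 4.521 mol
H: 5.69 g ÷ 1.008 g/mol = 5.645 mol
Cl: 40.01 g ÷ 35.45 g/mol = 1.129 mol
Divide by the smallest (1.129 mol Cl): C 4.006, H 5.001, Cl 1.000
→ C4H5Cl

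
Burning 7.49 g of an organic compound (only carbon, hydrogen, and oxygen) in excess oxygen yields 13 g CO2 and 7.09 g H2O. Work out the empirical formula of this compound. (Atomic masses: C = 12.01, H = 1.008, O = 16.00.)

mol C = 13 / 44.01 = 0.2954; mass C = 0.2954 × 12.01 = 3.548 g
mol H = 2 × (7.09 / 18.02) = 0.7869; mass H = 0.7869 × 1.008 = 0.7932 g
mass O = 7.49 − (4.341) = 3.149 g → mol O = 0.1968
Divide by the smallest (0.1968 mol O): C 1.501, H 3.998, O 1.000
Scaling by 2: C 3.00, H 8.00, O 2.00 → C3H8O2

C3H8O2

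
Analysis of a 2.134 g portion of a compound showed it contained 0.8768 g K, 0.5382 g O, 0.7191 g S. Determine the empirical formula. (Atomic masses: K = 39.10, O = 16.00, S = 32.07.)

K2O3S2

Moles — K: 0.8768 / 39.10 = 0.02242 mol; O: 0.5382 / 16.00 = 0.03364 mol; S: 0.7191 / 32.07 = 0.02242 mol
Smallest is S at 0.02242 mol; normalising gives K 1.000, O 1.500, S 1.000
×2: K 2.00, O 3.00, S 2.00 → K2O3S2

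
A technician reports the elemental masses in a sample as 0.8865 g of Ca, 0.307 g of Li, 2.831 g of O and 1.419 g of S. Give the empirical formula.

CaLi2O8S2

Moles — Ca: 0.8865 / 40.08 = 0.02212 mol; Li: 0.307 / 6.94 = 0.04424 mol; O: 2.831 / 16.00 = 0.1769 mol; S: 1.419 / 32.07 = 0.04425 mol
Smallest is Ca at 0.02212 mol; normalising gives Ca 1.000, Li 2.000, O 8.000, S 2.000
≈ 1:2:8:2 → CaLi2O8S2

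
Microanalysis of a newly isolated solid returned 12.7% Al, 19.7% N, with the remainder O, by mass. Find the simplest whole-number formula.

Assume 100 g: 12.7 g Al, 19.7 g N, 67.6 g O.
Al: 12.7 g ÷ 26.98 g/mol = 0.4707 mol
N: 19.7 g ÷ 14.01 g/mol = 1.406 mol
O: 67.6 g ÷ 16.00 g/mol = 4.225 mol
Ratios (÷ 0.4707): Al 1.000, N 2.987, O 8.976
Ratio ≈ 1:3:9, so the empirical formula is AlN3O9

AlN3O9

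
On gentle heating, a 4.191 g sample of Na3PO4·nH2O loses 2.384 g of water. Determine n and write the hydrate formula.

Na3PO4·12H2O

Mass of anhydrous Na3PO4 = 4.191 − 2.384 = 1.807 g
mol H2O = 2.384 / 18.02 = 0.1323
Molar mass of Na3PO4 = 163.94 g/mol → mol Na3PO4 = 1.807 / 163.94 = 0.01102
n = 0.1323 / 0.01102 = 12.00 ≈ 12 → Na3PO4·12H2O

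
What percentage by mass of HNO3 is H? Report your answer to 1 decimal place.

1.6%

Molar mass = 1(1.008) + 1(14.01) + 3(16.00) = 63.018 g/mol
Mass of H per mole = 1 × 1.008 = 1.008 g
% H = 1.008 / 63.018 × 100 = 1.6%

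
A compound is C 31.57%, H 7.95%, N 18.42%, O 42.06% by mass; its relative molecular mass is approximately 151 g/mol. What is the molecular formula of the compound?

C4H12N2O4

Assume 100 g: 31.57 g C, 7.95 g H, 18.42 g N, 42.06 g O.
Moles — C: 31.57 / 12.01 = 2.629 mol; H: 7.95 / 1.008 = 7.887 mol; N: 18.42 / 14.01 = 1.315 mol; O: 42.06 / 16.00 = 2.629 mol
Smallest is N at 1.315 mol; normalising gives C 1.999, H 5.999, N 1.000, O 1.999
→ C2H6NO2
Empirical-formula mass = 76.08 g/mol
n = 151 / 76.08 = 1.98 ≈ 2
Molecular formula = (C2H6NO2)×2 = C4H12N2O4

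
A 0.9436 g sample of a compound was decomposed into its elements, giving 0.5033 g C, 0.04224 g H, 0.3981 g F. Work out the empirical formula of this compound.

Moles — C: 0.5033 / 12.01 = 0.04191 mol; H: 0.04224 / 1.008 = 0.0419 mol; F: 0.3981 / 19.00 = 0.02095 mol
Ratios (÷ 0.02095): C 2.000, H 2.000, F 1.000
≈ 2:2:1 → C2H2F

C2H2F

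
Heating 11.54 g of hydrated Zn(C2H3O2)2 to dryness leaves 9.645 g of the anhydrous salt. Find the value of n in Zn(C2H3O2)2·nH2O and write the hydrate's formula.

Zn(C2H3O2)2·2H2O

Mass of water lost = 11.54 − 9.645 = 1.895 g → 1.895 / 18.02 = 0.1052 mol H2O
Molar mass of Zn(C2H3O2)2 = 183.47 g/mol → mol Zn(C2H3O2)2 = 9.645 / 183.47 = 0.05257
n = 0.1052 / 0.05257 = 2.00 ≈ 2 → Zn(C2H3O2)2·2H2O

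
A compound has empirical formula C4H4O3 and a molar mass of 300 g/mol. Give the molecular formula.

C12H12O9

Empirical-formula mass = 100.07 g/mol
n = 300 / 100.07 = 3.00 ≈ 3
Molecular formula = (C4H4O3)3 = C12H12O9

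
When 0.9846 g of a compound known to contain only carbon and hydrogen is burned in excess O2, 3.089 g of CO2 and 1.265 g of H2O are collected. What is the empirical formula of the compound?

CH2

mol C = 3.089 / 44.01 = 0.07019; mass C = 0.07019 × 12.01 = 0.8430 g
mol H = 2 × (1.265 / 18.02) = 0.1404; mass H = 0.1404 × 1.008 = 0.1415 g
Smallest is C at 0.07019 mol; normalising gives C 1.000, H 2.000
≈ 1:2 → CH2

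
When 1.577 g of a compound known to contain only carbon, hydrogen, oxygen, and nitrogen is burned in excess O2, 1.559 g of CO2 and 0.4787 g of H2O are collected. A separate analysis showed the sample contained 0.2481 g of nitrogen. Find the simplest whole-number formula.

C2H3NO3

mol C = 1.559 / 44.01 = 0.03542; mass C = 0.03542 × 12.01 = 0.4254 g
mol H = 2 × (0.4787 / 18.02) = 0.05313; mass H = 0.05313 × 1.008 = 0.05355 g
mol N = 0.2481 / 14.01 = 0.01771
mass O = 1.577 − (0.7271) = 0.8499 g → mol O = 0.05312
Divide by the smallest (0.01771 mol N): C 2.000, H 3.000, N 1.000, O 3.000
→ C2H3NO3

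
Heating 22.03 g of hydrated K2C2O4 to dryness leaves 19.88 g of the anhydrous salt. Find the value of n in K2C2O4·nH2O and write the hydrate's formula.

K2C2O4·H2O

Mass of water lost = 22.03 − 19.88 = 2.15 g → 2.15 / 18.02 = 0.1193 mol H2O
Molar mass of K2C2O4 = 166.22 g/mol → mol K2C2O4 = 19.88 / 166.22 = 0.1196
n = 0.1193 / 0.1196 = 1.00 ≈ 1 → K2C2O4·H2O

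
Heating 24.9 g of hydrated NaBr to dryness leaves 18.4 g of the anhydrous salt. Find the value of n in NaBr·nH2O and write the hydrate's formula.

Mass of water lost = 24.9 − 18.4 = 6.5 g → 6.5 / 18.02 = 0.3607 mol H2O
Molar mass of NaBr = 102.89 g/mol → mol NaBr = 18.4 / 102.89 = 0.1788
n = 0.3607 / 0.1788 = 2.02 ≈ 2 → NaBr·2H2O

NaBr·2H2O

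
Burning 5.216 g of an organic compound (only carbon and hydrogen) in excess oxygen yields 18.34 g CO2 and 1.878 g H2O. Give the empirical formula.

C2H

mol C = 18.34 / 44.01 = 0.4167; mass C = 0.4167 × 12.01 = 5.005 g
mol H = 2 × (1.878 / 18.02) = 0.2084; mass H = 0.2084 × 1.008 = 0.2101 g
Ratios (÷ 0.2084): C 1.999, H 1.000
Ratio ≈ 2:1, so the empirical formula is C2H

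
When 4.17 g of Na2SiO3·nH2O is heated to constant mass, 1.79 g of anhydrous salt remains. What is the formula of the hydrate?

Na2SiO3·9H2O

Mass of water lost = 4.17 − 1.79 = 2.38 g → 2.38 / 18.02 = 0.1321 mol H2O
Molar mass of Na2SiO3 = 122.07 g/mol → mol Na2SiO3 = 1.79 / 122.07 = 0.01466
n = 0.1321 / 0.01466 = 9.01 ≈ 9 → Na2SiO3·9H2O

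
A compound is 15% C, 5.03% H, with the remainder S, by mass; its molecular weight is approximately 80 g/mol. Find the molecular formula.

CH4S2

Assume 100 g: 15 g C, 5.03 g H, 79.97 g S.
C: 15 g ÷ 12.01 g/mol = 1.249 mol
H: 5.03 g ÷ 1.008 g/mol = 4.99 mol
S: 79.97 g ÷ 32.07 g/mol = 2.494 mol
Ratios (÷ 1.249): C 1.000, H 3.995, S 1.997
Ratio ≈ 1:4:2, so the empirical formula is CH4S2
Empirical-formula mass = 80.18 g/mol
n = 80 / 80.18 = 1.00 ≈ 1
Molecular formula = empirical formula = CH4S2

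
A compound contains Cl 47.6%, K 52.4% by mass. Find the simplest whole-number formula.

Assume 100 g: 47.6 g Cl, 52.4 g K.
Moles — Cl: 47.6 / 35.45 = 1.343 mol; K: 52.4 / 39.10 = 1.34 mol
Ratios (÷ 1.34): Cl 1.002, K 1.000
Ratio ≈ 1:1, so the empirical formula is ClK

ClK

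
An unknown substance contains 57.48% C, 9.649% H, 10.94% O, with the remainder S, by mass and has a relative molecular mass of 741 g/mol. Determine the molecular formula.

Assume 100 g: 57.48 g C, 9.649 g H, 10.94 g O, 21.931 g S.
C: 57.48 g ÷ 12.01 g/mol = 4.786 mol
H: 9.649 g ÷ 1.008 g/mol = 9.572 mol
O: 10.94 g ÷ 16.00 g/mol = 0.6837 mol
S: 21.931 g ÷ 32.07 g/mol = 0.6838 mol
Divide by the smallest (0.6837 mol O): C 7.000, H 14.000, O 1.000, S 1.000
Ratio ≈ 7:14:1:1, so the empirical formula is C7H14OS
Empirical-formula mass = 146.25 g/mol
n = 741 / 146.25 = 5.07 ≈ 5
Molecular formula = (C7H14OS)×5 = C35H70O5S5

C35H70O5S5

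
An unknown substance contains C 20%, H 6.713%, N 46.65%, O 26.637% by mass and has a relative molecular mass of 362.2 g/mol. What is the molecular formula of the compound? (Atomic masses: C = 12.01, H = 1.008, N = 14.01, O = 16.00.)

C6H24N12O6

Assume 100 g: 20 g C, 6.713 g H, 46.65 g N, 26.637 g O.
n(C) = 20/12.01 = 1.665, n(H) = 6.713/1.008 = 6.66, n(N) = 46.65/14.01 = 3.33, n(O) = 26.637/16.00 = 1.665
Ratios (÷ 1.665): C 1.000, H 4.000, N 2.000, O 1.000
Ratio ≈ 1:4:2:1, so the empirical formula is CH4N2O
Empirical-formula mass = 60.06 g/mol
n = 362.2 / 60.06 = 6.03 ≈ 6
Molecular formula = (CH4N2O)×6 = C6H24N12O6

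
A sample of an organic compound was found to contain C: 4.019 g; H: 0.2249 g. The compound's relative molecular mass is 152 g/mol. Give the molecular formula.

C12H8

n(C) = 4.019/12.01 = 0.3346, n(H) = 0.2249/1.008 = 0.2231
Smallest is H at 0.2231 mol; normalising gives C 1.500, H 1.000
×2: C 3.00, H 2.00 → C3H2
Empirical-formula mass = 38.05 g/mol
n = 152 / 38.05 = 4.00 ≈ 4
Molecular formula = (C3H2)×4 = C12H8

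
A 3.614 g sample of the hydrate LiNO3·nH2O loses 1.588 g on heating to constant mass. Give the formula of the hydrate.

Mass of anhydrous LiNO3 = 3.614 − 1.588 = 2.026 g
mol H2O = 1.588 / 18.02 = 0.08812
Molar mass of LiNO3 = 68.95 g/mol → mol LiNO3 = 2.026 / 68.95 = 0.02938
n = 0.08812 / 0.02938 = 3.00 ≈ 3 → LiNO3·3H2O

LiNO3·3H2O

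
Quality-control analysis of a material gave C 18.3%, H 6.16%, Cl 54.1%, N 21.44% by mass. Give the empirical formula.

CH4ClN

Assume 100 g: 18.3 g C, 6.16 g H, 54.1 g Cl, 21.44 g N.
C: 18.3 g ÷ 12.01 g/mol = 1.524 mol
H: 6.16 g ÷ 1.008 g/mol = 6.111 mol
Cl: 54.1 g ÷ 35.45 g/mol = 1.526 mol
N: 21.44 g ÷ 14.01 g/mol = 1.53 mol
Smallest is C at 1.524 mol; normalising gives C 1.000, H 4.011, Cl 1.002, N 1.004
→ CH4ClN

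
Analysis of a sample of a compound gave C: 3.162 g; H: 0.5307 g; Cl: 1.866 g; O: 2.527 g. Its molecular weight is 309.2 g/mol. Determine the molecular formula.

C10H20Cl2O6

n(C) = 3.162/12.01 = 0.2633, n(H) = 0.5307/1.008 = 0.5265, n(Cl) = 1.866/35.45 = 0.05264, n(O) = 2.527/16.00 = 0.1579
Ratios (÷ 0.05264): C 5.002, H 10.002, Cl 1.000, O 3.000
Ratio ≈ 5:10:1:3, so the empirical formula is C5H10ClO3
Empirical-formula mass = 153.58 g/mol
n = 309.2 / 153.58 = 2.01 ≈ 2
Molecular formula = (C5H10ClO3)×2 = C10H20Cl2O6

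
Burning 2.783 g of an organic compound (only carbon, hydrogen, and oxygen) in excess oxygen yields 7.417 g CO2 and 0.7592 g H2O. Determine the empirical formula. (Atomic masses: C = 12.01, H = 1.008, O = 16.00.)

mol C = 7.417 / 44.01 = 0.1685; mass C = 0.1685 × 12.01 = 2.024 g
mol H = 2 × (0.7592 / 18.02) = 0.08426; mass H = 0.08426 × 1.008 = 0.08494 g
mass O = 2.783 − (2.109) = 0.6740 g → mol O = 0.04213
Smallest is O at 0.04213 mol; normalising gives C 4.001, H 2.000, O 1.000
Ratio ≈ 4:2:1, so the empirical formula is C4H2O

C4H2O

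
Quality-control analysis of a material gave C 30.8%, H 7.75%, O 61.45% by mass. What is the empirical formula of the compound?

Assume 100 g: 30.8 g C, 7.75 g H, 61.45 g O.
Moles — C: 30.8 / 12.01 = 2.565 mol; H: 7.75 / 1.008 = 7.688 mol; O: 61.45 / 16.00 = 3.841 mol
Ratios (÷ 2.565): C 1.000, H 2.998, O 1.498
Multiply by 2: C 2.00, H 6.00, O 3.00 → C2H6O3

C2H6O3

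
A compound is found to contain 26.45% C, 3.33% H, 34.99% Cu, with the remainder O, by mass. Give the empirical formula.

C4H6CuO4

Assume 100 g: 26.45 g C, 3.33 g H, 34.99 g Cu, 35.23 g O.
C: 26.45 g ÷ 12.01 g/mol = 2.202 mol
H: 3.33 g ÷ 1.008 g/mol = 3.304 mol
Cu: 34.99 g ÷ 63.55 g/mol = 0.5506 mol
O: 35.23 g ÷ 16.00 g/mol = 2.202 mol
Ratios (÷ 0.5506): C 4.000, H 6.000, Cu 1.000, O 3.999
Ratio ≈ 4:6:1:4, so the empirical formula is C4H6CuO4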